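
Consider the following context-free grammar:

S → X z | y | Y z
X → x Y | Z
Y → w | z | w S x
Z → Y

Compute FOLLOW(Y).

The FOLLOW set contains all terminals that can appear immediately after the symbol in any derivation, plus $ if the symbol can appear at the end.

We compute FOLLOW(Y) using the standard algorithm.
FOLLOW(S) starts with {$}.
FIRST(S) = {w, x, y, z}
FIRST(X) = {w, x, z}
FIRST(Y) = {w, z}
FIRST(Z) = {w, z}
FOLLOW(S) = {$, x}
FOLLOW(X) = {z}
FOLLOW(Y) = {z}
FOLLOW(Z) = {z}
Therefore, FOLLOW(Y) = {z}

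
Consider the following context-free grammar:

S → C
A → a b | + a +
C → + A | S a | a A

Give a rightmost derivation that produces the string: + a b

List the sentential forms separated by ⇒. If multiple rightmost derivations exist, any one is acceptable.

S ⇒ C ⇒ + A ⇒ + a b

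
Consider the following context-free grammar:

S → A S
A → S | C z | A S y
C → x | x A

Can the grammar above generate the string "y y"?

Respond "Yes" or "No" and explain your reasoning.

No - no valid derivation exists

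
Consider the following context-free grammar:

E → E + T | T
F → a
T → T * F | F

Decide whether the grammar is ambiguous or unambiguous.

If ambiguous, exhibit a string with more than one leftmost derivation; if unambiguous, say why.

Unambiguous - every string in the language has a unique leftmost derivation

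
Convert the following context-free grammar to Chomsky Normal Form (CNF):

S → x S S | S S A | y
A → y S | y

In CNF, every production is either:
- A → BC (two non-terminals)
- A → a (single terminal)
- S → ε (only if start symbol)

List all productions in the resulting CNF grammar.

TX → x; S → y; TY → y; A → y; S → TX X0; X0 → S S; S → S X1; X1 → S A; A → TY S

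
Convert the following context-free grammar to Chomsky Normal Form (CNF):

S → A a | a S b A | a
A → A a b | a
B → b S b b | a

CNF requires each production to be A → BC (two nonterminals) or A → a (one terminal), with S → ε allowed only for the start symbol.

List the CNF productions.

TA → a; TB → b; S → a; A → a; B → a; S → A TA; S → TA X0; X0 → S X1; X1 → TB A; A → A X2; X2 → TA TB; B → TB X3; X3 → S X4; X4 → TB TB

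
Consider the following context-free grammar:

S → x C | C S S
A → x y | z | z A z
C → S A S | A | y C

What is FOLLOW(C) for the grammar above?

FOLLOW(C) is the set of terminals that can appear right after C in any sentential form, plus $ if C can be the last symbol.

We compute FOLLOW(C) using the standard algorithm.
FOLLOW(S) starts with {$}.
FIRST(A) = {x, z}
FIRST(C) = {x, y, z}
FIRST(S) = {x, y, z}
FOLLOW(A) = {$, x, y, z}
FOLLOW(C) = {$, x, y, z}
FOLLOW(S) = {$, x, y, z}
Therefore, FOLLOW(C) = {$, x, y, z}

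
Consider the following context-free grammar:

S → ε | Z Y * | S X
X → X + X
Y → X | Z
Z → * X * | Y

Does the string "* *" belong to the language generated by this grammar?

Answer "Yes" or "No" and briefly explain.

No - no valid derivation exists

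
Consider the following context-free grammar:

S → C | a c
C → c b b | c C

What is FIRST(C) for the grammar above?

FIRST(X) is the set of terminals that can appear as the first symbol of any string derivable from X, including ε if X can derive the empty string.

We compute FIRST(C) using the standard algorithm.
FIRST(C) = {c}
FIRST(S) = {a, c}
Therefore, FIRST(C) = {c}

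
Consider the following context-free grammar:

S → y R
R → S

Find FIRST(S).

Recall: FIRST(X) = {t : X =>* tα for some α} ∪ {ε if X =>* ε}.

We compute FIRST(S) using the standard algorithm.
FIRST(R) = {y}
FIRST(S) = {y}
Therefore, FIRST(S) = {y}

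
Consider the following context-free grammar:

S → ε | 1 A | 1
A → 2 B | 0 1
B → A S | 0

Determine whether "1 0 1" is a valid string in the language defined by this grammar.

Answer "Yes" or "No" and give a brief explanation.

Yes - a valid derivation exists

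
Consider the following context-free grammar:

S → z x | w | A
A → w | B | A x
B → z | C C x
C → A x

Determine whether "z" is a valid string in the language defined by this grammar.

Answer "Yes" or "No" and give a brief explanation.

Yes - a valid derivation exists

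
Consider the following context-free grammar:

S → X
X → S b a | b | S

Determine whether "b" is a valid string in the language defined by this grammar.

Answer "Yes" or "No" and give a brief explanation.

Yes - a valid derivation exists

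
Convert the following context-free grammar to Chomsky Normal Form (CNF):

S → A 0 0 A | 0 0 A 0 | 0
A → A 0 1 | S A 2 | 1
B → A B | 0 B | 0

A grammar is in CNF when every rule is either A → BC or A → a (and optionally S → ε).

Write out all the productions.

T0 → 0; S → 0; T1 → 1; T2 → 2; A → 1; B → 0; S → A X0; X0 → T0 X1; X1 → T0 A; S → T0 X2; X2 → T0 X3; X3 → A T0; A → A X4; X4 → T0 T1; A → S X5; X5 → A T2; B → A B; B → T0 B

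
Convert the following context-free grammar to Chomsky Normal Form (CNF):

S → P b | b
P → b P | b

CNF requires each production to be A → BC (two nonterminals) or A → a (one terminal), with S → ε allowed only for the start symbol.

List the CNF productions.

TB → b; S → b; P → b; S → P TB; P → TB P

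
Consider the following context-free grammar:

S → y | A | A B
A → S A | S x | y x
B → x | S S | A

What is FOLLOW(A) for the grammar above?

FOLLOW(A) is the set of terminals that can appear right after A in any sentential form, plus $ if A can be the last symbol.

We compute FOLLOW(A) using the standard algorithm.
FOLLOW(S) starts with {$}.
FIRST(A) = {y}
FIRST(B) = {x, y}
FIRST(S) = {y}
FOLLOW(A) = {$, x, y}
FOLLOW(B) = {$, x, y}
FOLLOW(S) = {$, x, y}
Therefore, FOLLOW(A) = {$, x, y}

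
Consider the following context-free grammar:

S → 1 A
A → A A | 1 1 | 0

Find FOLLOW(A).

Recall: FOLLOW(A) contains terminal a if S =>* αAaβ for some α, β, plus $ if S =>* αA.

We compute FOLLOW(A) using the standard algorithm.
FOLLOW(S) starts with {$}.
FIRST(A) = {0, 1}
FIRST(S) = {1}
FOLLOW(A) = {$, 0, 1}
FOLLOW(S) = {$}
Therefore, FOLLOW(A) = {$, 0, 1}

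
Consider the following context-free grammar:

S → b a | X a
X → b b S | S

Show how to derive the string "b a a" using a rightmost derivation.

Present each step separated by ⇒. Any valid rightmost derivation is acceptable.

S ⇒ X a ⇒ S a ⇒ b a a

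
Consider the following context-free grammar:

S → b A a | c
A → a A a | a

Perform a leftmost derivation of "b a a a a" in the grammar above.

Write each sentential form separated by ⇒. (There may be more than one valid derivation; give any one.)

S ⇒ b A a ⇒ b a A a a ⇒ b a a a a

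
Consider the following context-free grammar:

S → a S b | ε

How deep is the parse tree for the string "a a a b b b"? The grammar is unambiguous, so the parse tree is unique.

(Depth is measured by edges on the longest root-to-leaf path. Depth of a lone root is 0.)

4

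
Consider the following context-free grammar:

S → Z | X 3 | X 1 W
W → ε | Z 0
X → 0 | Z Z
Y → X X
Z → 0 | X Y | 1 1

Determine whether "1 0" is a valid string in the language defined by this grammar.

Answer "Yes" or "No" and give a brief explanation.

No - no valid derivation exists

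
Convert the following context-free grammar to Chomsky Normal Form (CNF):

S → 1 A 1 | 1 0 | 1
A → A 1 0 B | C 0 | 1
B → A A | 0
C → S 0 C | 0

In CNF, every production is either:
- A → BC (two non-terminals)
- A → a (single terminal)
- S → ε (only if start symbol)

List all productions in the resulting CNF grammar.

T1 → 1; T0 → 0; S → 1; A → 1; B → 0; C → 0; S → T1 X0; X0 → A T1; S → T1 T0; A → A X1; X1 → T1 X2; X2 → T0 B; A → C T0; B → A A; C → S X3; X3 → T0 C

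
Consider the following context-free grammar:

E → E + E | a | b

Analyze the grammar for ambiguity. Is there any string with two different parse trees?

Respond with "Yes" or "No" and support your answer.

Yes - the string 'a + a + a' has two distinct parse trees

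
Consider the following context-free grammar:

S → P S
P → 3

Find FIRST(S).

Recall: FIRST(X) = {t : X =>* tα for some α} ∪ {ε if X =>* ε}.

We compute FIRST(S) using the standard algorithm.
FIRST(P) = {3}
FIRST(S) = {3}
Therefore, FIRST(S) = {3}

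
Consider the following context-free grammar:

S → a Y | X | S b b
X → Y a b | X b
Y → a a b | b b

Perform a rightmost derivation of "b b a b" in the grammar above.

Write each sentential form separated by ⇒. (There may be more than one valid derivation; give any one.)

S ⇒ X ⇒ Y a b ⇒ b b a b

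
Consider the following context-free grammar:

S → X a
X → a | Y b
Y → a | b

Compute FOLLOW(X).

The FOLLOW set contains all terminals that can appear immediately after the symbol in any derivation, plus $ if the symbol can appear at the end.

We compute FOLLOW(X) using the standard algorithm.
FOLLOW(S) starts with {$}.
FIRST(S) = {a, b}
FIRST(X) = {a, b}
FIRST(Y) = {a, b}
FOLLOW(S) = {$}
FOLLOW(X) = {a}
FOLLOW(Y) = {b}
Therefore, FOLLOW(X) = {a}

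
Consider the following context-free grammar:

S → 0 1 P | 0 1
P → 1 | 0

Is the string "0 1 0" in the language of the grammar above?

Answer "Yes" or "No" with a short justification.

Yes - a valid derivation exists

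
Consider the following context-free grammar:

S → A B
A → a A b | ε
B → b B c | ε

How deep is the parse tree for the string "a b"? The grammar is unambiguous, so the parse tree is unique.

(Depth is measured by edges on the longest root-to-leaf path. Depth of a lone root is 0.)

3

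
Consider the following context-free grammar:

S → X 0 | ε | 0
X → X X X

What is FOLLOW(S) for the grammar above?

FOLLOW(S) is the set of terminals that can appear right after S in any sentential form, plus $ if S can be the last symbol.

We compute FOLLOW(S) using the standard algorithm.
FOLLOW(S) starts with {$}.
FIRST(S) = {0, ε}
FIRST(X) = {}
FOLLOW(S) = {$}
FOLLOW(X) = {0}
Therefore, FOLLOW(S) = {$}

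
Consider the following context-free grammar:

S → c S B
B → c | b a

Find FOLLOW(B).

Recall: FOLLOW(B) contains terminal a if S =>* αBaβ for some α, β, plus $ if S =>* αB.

We compute FOLLOW(B) using the standard algorithm.
FOLLOW(S) starts with {$}.
FIRST(B) = {b, c}
FIRST(S) = {c}
FOLLOW(B) = {$, b, c}
FOLLOW(S) = {$, b, c}
Therefore, FOLLOW(B) = {$, b, c}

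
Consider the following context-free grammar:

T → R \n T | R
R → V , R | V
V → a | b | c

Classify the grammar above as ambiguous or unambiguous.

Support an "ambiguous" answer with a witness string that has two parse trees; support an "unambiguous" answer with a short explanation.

Unambiguous - every string in the language has a unique parse tree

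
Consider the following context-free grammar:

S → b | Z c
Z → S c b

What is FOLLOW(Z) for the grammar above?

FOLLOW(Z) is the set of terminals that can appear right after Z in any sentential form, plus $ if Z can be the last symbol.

We compute FOLLOW(Z) using the standard algorithm.
FOLLOW(S) starts with {$}.
FIRST(S) = {b}
FIRST(Z) = {b}
FOLLOW(S) = {$, c}
FOLLOW(Z) = {c}
Therefore, FOLLOW(Z) = {c}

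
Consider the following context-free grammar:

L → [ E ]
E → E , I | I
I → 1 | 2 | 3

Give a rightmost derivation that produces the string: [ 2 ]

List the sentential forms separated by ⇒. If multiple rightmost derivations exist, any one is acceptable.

L ⇒ [ E ] ⇒ [ I ] ⇒ [ 2 ]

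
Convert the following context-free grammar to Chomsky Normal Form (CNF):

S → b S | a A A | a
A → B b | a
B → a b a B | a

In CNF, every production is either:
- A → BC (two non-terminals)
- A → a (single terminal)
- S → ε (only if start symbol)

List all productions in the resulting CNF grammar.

TB → b; TA → a; S → a; A → a; B → a; S → TB S; S → TA X0; X0 → A A; A → B TB; B → TA X1; X1 → TB X2; X2 → TA B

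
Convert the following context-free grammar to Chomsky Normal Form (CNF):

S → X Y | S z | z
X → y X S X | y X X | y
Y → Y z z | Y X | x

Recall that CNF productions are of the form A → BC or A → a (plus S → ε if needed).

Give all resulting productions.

TZ → z; S → z; TY → y; X → y; Y → x; S → X Y; S → S TZ; X → TY X0; X0 → X X1; X1 → S X; X → TY X2; X2 → X X; Y → Y X3; X3 → TZ TZ; Y → Y X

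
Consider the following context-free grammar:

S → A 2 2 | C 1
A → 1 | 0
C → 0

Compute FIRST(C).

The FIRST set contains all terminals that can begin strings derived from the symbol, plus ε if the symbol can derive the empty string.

We compute FIRST(C) using the standard algorithm.
FIRST(A) = {0, 1}
FIRST(C) = {0}
FIRST(S) = {0, 1}
Therefore, FIRST(C) = {0}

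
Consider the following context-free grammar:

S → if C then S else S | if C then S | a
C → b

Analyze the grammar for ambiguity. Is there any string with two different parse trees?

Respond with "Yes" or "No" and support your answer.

Yes - the string 'if b then if b then a else a' has two distinct parse trees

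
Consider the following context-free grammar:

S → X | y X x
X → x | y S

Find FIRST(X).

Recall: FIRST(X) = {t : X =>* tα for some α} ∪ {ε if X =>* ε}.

We compute FIRST(X) using the standard algorithm.
FIRST(S) = {x, y}
FIRST(X) = {x, y}
Therefore, FIRST(X) = {x, y}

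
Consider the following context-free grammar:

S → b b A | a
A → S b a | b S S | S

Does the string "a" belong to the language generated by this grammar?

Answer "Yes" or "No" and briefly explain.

Yes - a valid derivation exists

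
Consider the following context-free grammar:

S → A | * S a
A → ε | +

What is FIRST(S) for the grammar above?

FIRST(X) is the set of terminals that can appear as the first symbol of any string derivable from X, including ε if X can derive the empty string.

We compute FIRST(S) using the standard algorithm.
FIRST(A) = {+, ε}
FIRST(S) = {*, +, ε}
Therefore, FIRST(S) = {*, +, ε}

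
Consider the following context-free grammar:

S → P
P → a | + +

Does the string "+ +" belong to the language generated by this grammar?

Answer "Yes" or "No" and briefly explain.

Yes - a valid derivation exists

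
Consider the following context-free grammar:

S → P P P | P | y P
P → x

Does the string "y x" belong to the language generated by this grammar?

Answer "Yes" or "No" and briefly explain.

Yes - a valid derivation exists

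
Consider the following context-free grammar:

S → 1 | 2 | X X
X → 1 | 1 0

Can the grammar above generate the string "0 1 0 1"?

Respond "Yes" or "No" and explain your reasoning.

No - no valid derivation exists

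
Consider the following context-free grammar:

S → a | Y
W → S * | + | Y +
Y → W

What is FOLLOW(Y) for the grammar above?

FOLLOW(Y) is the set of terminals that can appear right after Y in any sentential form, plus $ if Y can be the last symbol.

We compute FOLLOW(Y) using the standard algorithm.
FOLLOW(S) starts with {$}.
FIRST(S) = {+, a}
FIRST(W) = {+, a}
FIRST(Y) = {+, a}
FOLLOW(S) = {$, *}
FOLLOW(W) = {$, *, +}
FOLLOW(Y) = {$, *, +}
Therefore, FOLLOW(Y) = {$, *, +}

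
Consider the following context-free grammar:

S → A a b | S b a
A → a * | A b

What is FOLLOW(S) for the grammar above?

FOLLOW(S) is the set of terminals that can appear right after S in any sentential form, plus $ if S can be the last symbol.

We compute FOLLOW(S) using the standard algorithm.
FOLLOW(S) starts with {$}.
FIRST(A) = {a}
FIRST(S) = {a}
FOLLOW(A) = {a, b}
FOLLOW(S) = {$, b}
Therefore, FOLLOW(S) = {$, b}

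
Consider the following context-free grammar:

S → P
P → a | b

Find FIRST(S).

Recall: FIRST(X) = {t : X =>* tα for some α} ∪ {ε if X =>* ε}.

We compute FIRST(S) using the standard algorithm.
FIRST(P) = {a, b}
FIRST(S) = {a, b}
Therefore, FIRST(S) = {a, b}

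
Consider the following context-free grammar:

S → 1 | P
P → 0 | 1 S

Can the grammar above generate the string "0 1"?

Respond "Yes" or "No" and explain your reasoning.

No - no valid derivation exists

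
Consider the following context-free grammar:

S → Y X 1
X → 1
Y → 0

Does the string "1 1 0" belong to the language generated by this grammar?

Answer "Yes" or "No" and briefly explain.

No - no valid derivation exists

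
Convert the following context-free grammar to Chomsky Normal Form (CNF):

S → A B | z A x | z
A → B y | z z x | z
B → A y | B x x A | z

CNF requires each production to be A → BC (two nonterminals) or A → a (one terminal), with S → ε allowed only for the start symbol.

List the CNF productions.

TZ → z; TX → x; S → z; TY → y; A → z; B → z; S → A B; S → TZ X0; X0 → A TX; A → B TY; A → TZ X1; X1 → TZ TX; B → A TY; B → B X2; X2 → TX X3; X3 → TX A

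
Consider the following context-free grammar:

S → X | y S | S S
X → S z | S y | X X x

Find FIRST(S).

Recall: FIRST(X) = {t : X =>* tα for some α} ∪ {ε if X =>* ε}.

We compute FIRST(S) using the standard algorithm.
FIRST(S) = {y}
FIRST(X) = {y}
Therefore, FIRST(S) = {y}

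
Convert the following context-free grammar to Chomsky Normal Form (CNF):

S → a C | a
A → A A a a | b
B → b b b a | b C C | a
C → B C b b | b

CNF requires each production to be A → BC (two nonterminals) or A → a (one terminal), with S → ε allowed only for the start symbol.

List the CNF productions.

TA → a; S → a; A → b; TB → b; B → a; C → b; S → TA C; A → A X0; X0 → A X1; X1 → TA TA; B → TB X2; X2 → TB X3; X3 → TB TA; B → TB X4; X4 → C C; C → B X5; X5 → C X6; X6 → TB TB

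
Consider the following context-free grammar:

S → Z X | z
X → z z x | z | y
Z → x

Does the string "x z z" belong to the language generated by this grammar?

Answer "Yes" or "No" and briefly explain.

No - no valid derivation exists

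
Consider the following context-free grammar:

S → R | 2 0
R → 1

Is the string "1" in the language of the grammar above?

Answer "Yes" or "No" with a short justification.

Yes - a valid derivation exists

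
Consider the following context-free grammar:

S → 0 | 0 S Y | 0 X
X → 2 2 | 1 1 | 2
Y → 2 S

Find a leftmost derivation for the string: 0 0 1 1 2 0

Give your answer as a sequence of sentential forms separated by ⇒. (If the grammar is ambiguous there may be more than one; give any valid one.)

S ⇒ 0 S Y ⇒ 0 0 X Y ⇒ 0 0 1 1 Y ⇒ 0 0 1 1 2 S ⇒ 0 0 1 1 2 0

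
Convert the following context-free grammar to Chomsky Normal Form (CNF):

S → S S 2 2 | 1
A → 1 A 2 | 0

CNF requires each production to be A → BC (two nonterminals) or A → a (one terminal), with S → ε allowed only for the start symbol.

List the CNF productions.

T2 → 2; S → 1; T1 → 1; A → 0; S → S X0; X0 → S X1; X1 → T2 T2; A → T1 X2; X2 → A T2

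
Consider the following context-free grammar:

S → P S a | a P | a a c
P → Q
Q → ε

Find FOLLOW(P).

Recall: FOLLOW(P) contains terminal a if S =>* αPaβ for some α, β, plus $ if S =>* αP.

We compute FOLLOW(P) using the standard algorithm.
FOLLOW(S) starts with {$}.
FIRST(P) = {ε}
FIRST(Q) = {ε}
FIRST(S) = {a}
FOLLOW(P) = {$, a}
FOLLOW(Q) = {$, a}
FOLLOW(S) = {$, a}
Therefore, FOLLOW(P) = {$, a}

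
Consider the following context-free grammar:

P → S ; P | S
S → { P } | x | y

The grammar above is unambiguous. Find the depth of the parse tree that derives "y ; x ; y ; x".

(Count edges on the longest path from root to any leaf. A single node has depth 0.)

5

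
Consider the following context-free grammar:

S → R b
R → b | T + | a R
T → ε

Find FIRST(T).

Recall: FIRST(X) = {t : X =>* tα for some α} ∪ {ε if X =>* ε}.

We compute FIRST(T) using the standard algorithm.
FIRST(R) = {+, a, b}
FIRST(S) = {+, a, b}
FIRST(T) = {ε}
Therefore, FIRST(T) = {ε}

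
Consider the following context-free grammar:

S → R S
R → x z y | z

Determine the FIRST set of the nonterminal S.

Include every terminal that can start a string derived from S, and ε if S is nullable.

We compute FIRST(S) using the standard algorithm.
FIRST(R) = {x, z}
FIRST(S) = {x, z}
Therefore, FIRST(S) = {x, z}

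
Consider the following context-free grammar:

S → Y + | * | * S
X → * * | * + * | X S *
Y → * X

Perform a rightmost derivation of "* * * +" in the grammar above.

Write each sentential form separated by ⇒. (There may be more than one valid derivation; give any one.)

S ⇒ Y + ⇒ * X + ⇒ * * * +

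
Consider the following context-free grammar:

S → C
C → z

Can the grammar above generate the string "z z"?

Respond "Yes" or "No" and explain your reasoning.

No - no valid derivation exists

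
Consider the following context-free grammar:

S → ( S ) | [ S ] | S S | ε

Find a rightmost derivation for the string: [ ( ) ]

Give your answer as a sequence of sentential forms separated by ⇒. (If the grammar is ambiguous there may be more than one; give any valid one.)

S ⇒ [ S ] ⇒ [ ( S ) ] ⇒ [ ( ) ]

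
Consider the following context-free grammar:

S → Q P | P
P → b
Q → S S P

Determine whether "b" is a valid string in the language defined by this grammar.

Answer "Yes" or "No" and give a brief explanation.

Yes - a valid derivation exists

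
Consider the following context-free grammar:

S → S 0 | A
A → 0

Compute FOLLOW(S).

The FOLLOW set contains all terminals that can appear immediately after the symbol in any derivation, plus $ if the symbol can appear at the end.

We compute FOLLOW(S) using the standard algorithm.
FOLLOW(S) starts with {$}.
FIRST(A) = {0}
FIRST(S) = {0}
FOLLOW(A) = {$, 0}
FOLLOW(S) = {$, 0}
Therefore, FOLLOW(S) = {$, 0}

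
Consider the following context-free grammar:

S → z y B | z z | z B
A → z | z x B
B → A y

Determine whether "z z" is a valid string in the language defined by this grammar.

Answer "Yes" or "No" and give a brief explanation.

Yes - a valid derivation exists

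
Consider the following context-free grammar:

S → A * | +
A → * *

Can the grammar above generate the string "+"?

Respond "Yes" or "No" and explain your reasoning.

Yes - a valid derivation exists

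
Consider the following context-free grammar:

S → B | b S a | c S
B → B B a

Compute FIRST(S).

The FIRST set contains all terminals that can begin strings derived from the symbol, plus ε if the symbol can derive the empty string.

We compute FIRST(S) using the standard algorithm.
FIRST(B) = {}
FIRST(S) = {b, c}
Therefore, FIRST(S) = {b, c}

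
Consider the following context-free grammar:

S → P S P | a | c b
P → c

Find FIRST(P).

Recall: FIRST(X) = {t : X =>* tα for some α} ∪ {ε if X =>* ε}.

We compute FIRST(P) using the standard algorithm.
FIRST(P) = {c}
FIRST(S) = {a, c}
Therefore, FIRST(P) = {c}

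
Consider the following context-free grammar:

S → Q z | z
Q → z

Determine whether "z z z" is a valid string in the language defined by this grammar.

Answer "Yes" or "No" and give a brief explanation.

No - no valid derivation exists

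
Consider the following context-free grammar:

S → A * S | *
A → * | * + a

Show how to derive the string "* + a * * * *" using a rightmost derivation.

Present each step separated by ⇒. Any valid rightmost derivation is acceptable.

S ⇒ A * S ⇒ A * A * S ⇒ A * A * * ⇒ A * * * * ⇒ * + a * * * *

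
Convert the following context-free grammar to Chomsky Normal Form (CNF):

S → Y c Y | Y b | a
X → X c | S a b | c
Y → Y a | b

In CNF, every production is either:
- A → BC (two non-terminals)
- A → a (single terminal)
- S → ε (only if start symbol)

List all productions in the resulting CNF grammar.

TC → c; TB → b; S → a; TA → a; X → c; Y → b; S → Y X0; X0 → TC Y; S → Y TB; X → X TC; X → S X1; X1 → TA TB; Y → Y TA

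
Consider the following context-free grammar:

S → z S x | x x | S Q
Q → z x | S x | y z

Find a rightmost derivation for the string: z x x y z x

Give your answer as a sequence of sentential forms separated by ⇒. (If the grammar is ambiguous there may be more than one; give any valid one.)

S ⇒ z S x ⇒ z S Q x ⇒ z S y z x ⇒ z x x y z x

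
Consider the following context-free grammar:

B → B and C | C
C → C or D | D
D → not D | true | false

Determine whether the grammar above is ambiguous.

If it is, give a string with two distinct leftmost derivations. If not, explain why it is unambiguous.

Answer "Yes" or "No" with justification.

No - the grammar is unambiguous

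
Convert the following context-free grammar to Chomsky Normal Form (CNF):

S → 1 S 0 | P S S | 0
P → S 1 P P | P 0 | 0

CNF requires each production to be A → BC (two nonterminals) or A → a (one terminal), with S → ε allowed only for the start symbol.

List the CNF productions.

T1 → 1; T0 → 0; S → 0; P → 0; S → T1 X0; X0 → S T0; S → P X1; X1 → S S; P → S X2; X2 → T1 X3; X3 → P P; P → P T0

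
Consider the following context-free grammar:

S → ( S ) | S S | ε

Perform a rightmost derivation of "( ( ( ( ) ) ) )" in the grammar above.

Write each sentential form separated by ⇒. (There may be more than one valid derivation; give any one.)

S ⇒ ( S ) ⇒ ( ( S ) ) ⇒ ( ( ( S ) ) ) ⇒ ( ( ( ( S ) ) ) ) ⇒ ( ( ( ( ) ) ) )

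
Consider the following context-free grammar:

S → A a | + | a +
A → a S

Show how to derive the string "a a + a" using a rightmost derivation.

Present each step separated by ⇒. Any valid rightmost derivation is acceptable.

S ⇒ A a ⇒ a S a ⇒ a a + a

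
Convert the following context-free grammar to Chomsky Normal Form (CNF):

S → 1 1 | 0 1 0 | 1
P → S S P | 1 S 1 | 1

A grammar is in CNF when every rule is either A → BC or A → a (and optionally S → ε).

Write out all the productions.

T1 → 1; T0 → 0; S → 1; P → 1; S → T1 T1; S → T0 X0; X0 → T1 T0; P → S X1; X1 → S P; P → T1 X2; X2 → S T1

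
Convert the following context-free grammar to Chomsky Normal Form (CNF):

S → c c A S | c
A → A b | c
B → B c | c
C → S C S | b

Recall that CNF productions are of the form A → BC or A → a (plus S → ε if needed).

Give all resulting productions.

TC → c; S → c; TB → b; A → c; B → c; C → b; S → TC X0; X0 → TC X1; X1 → A S; A → A TB; B → B TC; C → S X2; X2 → C S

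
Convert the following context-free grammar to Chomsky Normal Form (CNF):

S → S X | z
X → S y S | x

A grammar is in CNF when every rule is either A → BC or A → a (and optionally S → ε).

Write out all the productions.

S → z; TY → y; X → x; S → S X; X → S X0; X0 → TY S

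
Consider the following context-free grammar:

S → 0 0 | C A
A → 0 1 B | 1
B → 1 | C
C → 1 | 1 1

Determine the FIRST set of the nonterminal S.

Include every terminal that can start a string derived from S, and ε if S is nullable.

We compute FIRST(S) using the standard algorithm.
FIRST(A) = {0, 1}
FIRST(B) = {1}
FIRST(C) = {1}
FIRST(S) = {0, 1}
Therefore, FIRST(S) = {0, 1}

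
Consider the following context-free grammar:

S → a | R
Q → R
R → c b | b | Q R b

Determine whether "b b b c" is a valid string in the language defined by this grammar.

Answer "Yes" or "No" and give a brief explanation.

No - no valid derivation exists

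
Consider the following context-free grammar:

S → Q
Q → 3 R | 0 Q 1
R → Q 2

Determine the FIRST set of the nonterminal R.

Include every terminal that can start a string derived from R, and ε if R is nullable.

We compute FIRST(R) using the standard algorithm.
FIRST(Q) = {0, 3}
FIRST(R) = {0, 3}
FIRST(S) = {0, 3}
Therefore, FIRST(R) = {0, 3}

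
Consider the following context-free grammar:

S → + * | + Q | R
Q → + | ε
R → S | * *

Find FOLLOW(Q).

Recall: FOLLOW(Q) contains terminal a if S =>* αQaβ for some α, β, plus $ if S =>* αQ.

We compute FOLLOW(Q) using the standard algorithm.
FOLLOW(S) starts with {$}.
FIRST(Q) = {+, ε}
FIRST(R) = {*, +}
FIRST(S) = {*, +}
FOLLOW(Q) = {$}
FOLLOW(R) = {$}
FOLLOW(S) = {$}
Therefore, FOLLOW(Q) = {$}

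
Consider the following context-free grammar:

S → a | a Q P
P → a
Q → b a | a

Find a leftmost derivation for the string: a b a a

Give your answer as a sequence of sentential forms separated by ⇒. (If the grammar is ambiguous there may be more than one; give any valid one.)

S ⇒ a Q P ⇒ a b a P ⇒ a b a a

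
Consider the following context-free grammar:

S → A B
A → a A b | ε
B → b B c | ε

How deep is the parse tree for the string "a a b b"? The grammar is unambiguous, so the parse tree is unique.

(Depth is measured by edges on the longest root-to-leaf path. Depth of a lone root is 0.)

4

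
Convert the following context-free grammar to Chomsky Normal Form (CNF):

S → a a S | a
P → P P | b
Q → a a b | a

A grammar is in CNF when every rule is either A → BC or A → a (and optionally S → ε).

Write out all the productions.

TA → a; S → a; P → b; TB → b; Q → a; S → TA X0; X0 → TA S; P → P P; Q → TA X1; X1 → TA TB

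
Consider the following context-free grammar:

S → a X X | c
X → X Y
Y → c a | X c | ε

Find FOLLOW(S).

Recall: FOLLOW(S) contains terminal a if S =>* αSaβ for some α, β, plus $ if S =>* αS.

We compute FOLLOW(S) using the standard algorithm.
FOLLOW(S) starts with {$}.
FIRST(S) = {a, c}
FIRST(X) = {}
FIRST(Y) = {c, ε}
FOLLOW(S) = {$}
FOLLOW(X) = {$, c}
FOLLOW(Y) = {$, c}
Therefore, FOLLOW(S) = {$}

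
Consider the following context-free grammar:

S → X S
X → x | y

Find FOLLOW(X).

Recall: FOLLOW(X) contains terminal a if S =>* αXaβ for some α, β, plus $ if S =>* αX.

We compute FOLLOW(X) using the standard algorithm.
FOLLOW(S) starts with {$}.
FIRST(S) = {x, y}
FIRST(X) = {x, y}
FOLLOW(S) = {$}
FOLLOW(X) = {x, y}
Therefore, FOLLOW(X) = {x, y}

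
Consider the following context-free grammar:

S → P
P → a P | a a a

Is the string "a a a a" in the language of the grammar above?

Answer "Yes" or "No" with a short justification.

Yes - a valid derivation exists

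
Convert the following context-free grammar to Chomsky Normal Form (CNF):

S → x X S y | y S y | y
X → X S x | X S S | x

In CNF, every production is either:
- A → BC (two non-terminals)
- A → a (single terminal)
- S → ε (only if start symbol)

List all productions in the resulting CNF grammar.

TX → x; TY → y; S → y; X → x; S → TX X0; X0 → X X1; X1 → S TY; S → TY X2; X2 → S TY; X → X X3; X3 → S TX; X → X X4; X4 → S S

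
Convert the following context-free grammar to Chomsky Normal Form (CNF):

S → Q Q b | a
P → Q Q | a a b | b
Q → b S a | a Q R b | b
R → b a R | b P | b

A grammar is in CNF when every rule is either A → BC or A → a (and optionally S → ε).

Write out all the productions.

TB → b; S → a; TA → a; P → b; Q → b; R → b; S → Q X0; X0 → Q TB; P → Q Q; P → TA X1; X1 → TA TB; Q → TB X2; X2 → S TA; Q → TA X3; X3 → Q X4; X4 → R TB; R → TB X5; X5 → TA R; R → TB P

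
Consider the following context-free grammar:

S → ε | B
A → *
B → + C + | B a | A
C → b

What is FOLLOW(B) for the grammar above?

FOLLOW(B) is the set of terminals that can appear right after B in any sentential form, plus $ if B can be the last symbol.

We compute FOLLOW(B) using the standard algorithm.
FOLLOW(S) starts with {$}.
FIRST(A) = {*}
FIRST(B) = {*, +}
FIRST(C) = {b}
FIRST(S) = {*, +, ε}
FOLLOW(A) = {$, a}
FOLLOW(B) = {$, a}
FOLLOW(C) = {+}
FOLLOW(S) = {$}
Therefore, FOLLOW(B) = {$, a}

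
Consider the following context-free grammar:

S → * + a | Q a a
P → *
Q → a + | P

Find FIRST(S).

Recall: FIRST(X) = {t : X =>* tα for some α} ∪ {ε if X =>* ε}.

We compute FIRST(S) using the standard algorithm.
FIRST(P) = {*}
FIRST(Q) = {*, a}
FIRST(S) = {*, a}
Therefore, FIRST(S) = {*, a}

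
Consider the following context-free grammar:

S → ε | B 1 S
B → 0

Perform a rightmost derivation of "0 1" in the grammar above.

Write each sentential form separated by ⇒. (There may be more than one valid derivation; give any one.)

S ⇒ B 1 S ⇒ B 1 ⇒ 0 1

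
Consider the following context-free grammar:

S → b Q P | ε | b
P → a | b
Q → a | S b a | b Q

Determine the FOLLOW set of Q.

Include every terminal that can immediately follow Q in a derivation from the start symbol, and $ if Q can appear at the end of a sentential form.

We compute FOLLOW(Q) using the standard algorithm.
FOLLOW(S) starts with {$}.
FIRST(P) = {a, b}
FIRST(Q) = {a, b}
FIRST(S) = {b, ε}
FOLLOW(P) = {$, b}
FOLLOW(Q) = {a, b}
FOLLOW(S) = {$, b}
Therefore, FOLLOW(Q) = {a, b}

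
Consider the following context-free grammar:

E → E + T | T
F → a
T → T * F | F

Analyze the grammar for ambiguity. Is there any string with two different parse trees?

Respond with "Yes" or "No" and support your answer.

No - the grammar is unambiguous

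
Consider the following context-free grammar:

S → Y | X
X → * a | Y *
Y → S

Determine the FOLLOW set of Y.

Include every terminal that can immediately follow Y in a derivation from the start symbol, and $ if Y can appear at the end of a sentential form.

We compute FOLLOW(Y) using the standard algorithm.
FOLLOW(S) starts with {$}.
FIRST(S) = {*}
FIRST(X) = {*}
FIRST(Y) = {*}
FOLLOW(S) = {$, *}
FOLLOW(X) = {$, *}
FOLLOW(Y) = {$, *}
Therefore, FOLLOW(Y) = {$, *}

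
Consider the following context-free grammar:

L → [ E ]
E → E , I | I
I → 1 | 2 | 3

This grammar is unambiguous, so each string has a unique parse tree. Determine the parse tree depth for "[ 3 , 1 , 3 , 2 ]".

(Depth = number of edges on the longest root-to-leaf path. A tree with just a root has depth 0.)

6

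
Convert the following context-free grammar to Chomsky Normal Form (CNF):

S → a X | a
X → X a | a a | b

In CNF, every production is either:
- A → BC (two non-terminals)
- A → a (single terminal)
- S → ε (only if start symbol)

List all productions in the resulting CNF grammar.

TA → a; S → a; X → b; S → TA X; X → X TA; X → TA TA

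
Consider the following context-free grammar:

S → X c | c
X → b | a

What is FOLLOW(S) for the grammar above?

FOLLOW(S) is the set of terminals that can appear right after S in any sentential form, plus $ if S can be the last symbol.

We compute FOLLOW(S) using the standard algorithm.
FOLLOW(S) starts with {$}.
FIRST(S) = {a, b, c}
FIRST(X) = {a, b}
FOLLOW(S) = {$}
FOLLOW(X) = {c}
Therefore, FOLLOW(S) = {$}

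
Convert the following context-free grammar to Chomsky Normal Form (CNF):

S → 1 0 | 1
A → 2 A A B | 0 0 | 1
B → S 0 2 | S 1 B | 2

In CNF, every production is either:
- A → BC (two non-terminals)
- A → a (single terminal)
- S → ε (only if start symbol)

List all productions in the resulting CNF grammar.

T1 → 1; T0 → 0; S → 1; T2 → 2; A → 1; B → 2; S → T1 T0; A → T2 X0; X0 → A X1; X1 → A B; A → T0 T0; B → S X2; X2 → T0 T2; B → S X3; X3 → T1 B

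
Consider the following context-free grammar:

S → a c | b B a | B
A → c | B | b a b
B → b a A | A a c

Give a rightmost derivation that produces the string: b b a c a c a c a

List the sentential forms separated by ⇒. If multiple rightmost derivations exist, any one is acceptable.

S ⇒ b B a ⇒ b b a A a ⇒ b b a B a ⇒ b b a A a c a ⇒ b b a B a c a ⇒ b b a A a c a c a ⇒ b b a c a c a c a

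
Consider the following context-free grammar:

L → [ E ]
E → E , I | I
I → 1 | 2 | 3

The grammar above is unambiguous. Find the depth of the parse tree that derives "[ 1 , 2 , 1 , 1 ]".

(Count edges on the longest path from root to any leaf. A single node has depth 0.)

6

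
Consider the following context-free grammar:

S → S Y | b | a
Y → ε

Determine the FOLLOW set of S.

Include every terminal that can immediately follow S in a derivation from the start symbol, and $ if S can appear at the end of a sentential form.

We compute FOLLOW(S) using the standard algorithm.
FOLLOW(S) starts with {$}.
FIRST(S) = {a, b}
FIRST(Y) = {ε}
FOLLOW(S) = {$}
FOLLOW(Y) = {$}
Therefore, FOLLOW(S) = {$}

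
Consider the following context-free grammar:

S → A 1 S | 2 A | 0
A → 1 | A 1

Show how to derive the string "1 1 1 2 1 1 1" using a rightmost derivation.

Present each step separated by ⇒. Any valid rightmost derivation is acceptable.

S ⇒ A 1 S ⇒ A 1 2 A ⇒ A 1 2 A 1 ⇒ A 1 2 A 1 1 ⇒ A 1 2 1 1 1 ⇒ A 1 1 2 1 1 1 ⇒ 1 1 1 2 1 1 1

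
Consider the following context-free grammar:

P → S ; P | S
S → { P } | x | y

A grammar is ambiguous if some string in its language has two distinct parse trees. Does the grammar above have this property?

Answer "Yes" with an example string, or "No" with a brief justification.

No - the grammar is unambiguous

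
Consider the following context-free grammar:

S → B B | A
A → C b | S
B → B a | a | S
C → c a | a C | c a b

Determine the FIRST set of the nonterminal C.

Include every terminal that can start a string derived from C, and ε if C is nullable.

We compute FIRST(C) using the standard algorithm.
FIRST(A) = {a, c}
FIRST(B) = {a, c}
FIRST(C) = {a, c}
FIRST(S) = {a, c}
Therefore, FIRST(C) = {a, c}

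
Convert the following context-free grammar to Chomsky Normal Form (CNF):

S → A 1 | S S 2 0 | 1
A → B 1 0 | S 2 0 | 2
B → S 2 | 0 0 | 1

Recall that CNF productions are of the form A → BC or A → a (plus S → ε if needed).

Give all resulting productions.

T1 → 1; T2 → 2; T0 → 0; S → 1; A → 2; B → 1; S → A T1; S → S X0; X0 → S X1; X1 → T2 T0; A → B X2; X2 → T1 T0; A → S X3; X3 → T2 T0; B → S T2; B → T0 T0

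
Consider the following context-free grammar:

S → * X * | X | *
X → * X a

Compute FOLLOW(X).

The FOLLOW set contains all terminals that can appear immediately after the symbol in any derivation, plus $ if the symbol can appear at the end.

We compute FOLLOW(X) using the standard algorithm.
FOLLOW(S) starts with {$}.
FIRST(S) = {*}
FIRST(X) = {*}
FOLLOW(S) = {$}
FOLLOW(X) = {$, *, a}
Therefore, FOLLOW(X) = {$, *, a}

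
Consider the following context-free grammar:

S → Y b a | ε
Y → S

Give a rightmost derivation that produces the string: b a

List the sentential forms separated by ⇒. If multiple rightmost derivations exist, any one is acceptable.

S ⇒ Y b a ⇒ S b a ⇒ b a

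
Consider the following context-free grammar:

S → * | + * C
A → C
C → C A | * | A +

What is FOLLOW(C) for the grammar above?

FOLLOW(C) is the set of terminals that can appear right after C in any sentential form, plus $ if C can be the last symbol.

We compute FOLLOW(C) using the standard algorithm.
FOLLOW(S) starts with {$}.
FIRST(A) = {*}
FIRST(C) = {*}
FIRST(S) = {*, +}
FOLLOW(A) = {$, *, +}
FOLLOW(C) = {$, *, +}
FOLLOW(S) = {$}
Therefore, FOLLOW(C) = {$, *, +}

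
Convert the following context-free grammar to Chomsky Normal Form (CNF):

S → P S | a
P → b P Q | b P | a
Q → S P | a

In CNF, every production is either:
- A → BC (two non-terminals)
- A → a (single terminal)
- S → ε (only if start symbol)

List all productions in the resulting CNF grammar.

S → a; TB → b; P → a; Q → a; S → P S; P → TB X0; X0 → P Q; P → TB P; Q → S P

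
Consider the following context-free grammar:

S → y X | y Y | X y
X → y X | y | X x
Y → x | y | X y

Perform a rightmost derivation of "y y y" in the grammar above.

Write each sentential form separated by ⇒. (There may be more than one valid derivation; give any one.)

S ⇒ y X ⇒ y y X ⇒ y y y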